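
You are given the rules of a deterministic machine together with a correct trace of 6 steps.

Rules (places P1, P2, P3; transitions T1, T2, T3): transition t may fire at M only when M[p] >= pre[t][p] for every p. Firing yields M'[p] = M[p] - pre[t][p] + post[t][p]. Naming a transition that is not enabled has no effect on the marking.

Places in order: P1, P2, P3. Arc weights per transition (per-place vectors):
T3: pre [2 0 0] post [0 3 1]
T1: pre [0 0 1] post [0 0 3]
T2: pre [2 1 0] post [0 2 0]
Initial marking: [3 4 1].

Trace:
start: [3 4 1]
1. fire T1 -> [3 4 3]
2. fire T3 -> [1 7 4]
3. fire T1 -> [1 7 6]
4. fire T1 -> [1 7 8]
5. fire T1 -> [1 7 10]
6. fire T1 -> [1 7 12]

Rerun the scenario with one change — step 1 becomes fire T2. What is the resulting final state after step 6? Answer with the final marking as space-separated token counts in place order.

(re-executing from step 1 with the substitution; state before step 1: [3 4 1])
1. fire T2 -> [1 5 1]
2. fire T3 -> [1 5 1]
3. fire T1 -> [1 5 3]
4. fire T1 -> [1 5 5]
5. fire T1 -> [1 5 7]
6. fire T1 -> [1 5 9]

1 5 9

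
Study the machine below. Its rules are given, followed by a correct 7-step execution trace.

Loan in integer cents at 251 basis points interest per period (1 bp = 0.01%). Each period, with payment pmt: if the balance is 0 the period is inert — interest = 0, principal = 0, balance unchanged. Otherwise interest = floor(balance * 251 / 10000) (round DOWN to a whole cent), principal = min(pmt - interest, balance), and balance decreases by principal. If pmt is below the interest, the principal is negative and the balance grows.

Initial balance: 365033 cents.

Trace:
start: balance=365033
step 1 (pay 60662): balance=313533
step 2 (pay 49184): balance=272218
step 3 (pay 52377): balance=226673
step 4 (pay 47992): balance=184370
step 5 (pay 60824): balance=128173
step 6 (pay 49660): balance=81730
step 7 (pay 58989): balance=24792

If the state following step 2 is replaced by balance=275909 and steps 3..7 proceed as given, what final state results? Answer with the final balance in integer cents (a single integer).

28970

state after step 2 := balance=275909
step 3 (pay 52377): balance=230457
step 4 (pay 47992): balance=188249
step 5 (pay 60824): balance=132150
step 6 (pay 49660): balance=85806
step 7 (pay 58989): balance=28970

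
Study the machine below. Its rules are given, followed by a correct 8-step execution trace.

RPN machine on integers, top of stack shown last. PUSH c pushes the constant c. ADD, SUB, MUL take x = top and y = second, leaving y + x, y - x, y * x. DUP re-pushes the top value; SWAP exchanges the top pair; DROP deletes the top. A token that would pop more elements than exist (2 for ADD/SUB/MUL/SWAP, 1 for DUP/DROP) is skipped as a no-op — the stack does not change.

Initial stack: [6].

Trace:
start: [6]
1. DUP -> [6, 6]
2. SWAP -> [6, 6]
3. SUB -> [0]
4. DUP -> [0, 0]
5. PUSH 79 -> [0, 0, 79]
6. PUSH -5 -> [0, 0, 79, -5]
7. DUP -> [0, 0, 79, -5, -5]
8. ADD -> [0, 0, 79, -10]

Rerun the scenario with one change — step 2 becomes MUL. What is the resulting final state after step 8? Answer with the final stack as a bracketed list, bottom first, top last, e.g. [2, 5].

[36, 36, 79, -10]

(re-executing from step 2 with the substitution; state before step 2: [6, 6])
2. MUL -> [36]
3. SUB -> [36]
4. DUP -> [36, 36]
5. PUSH 79 -> [36, 36, 79]
6. PUSH -5 -> [36, 36, 79, -5]
7. DUP -> [36, 36, 79, -5, -5]
8. ADD -> [36, 36, 79, -10]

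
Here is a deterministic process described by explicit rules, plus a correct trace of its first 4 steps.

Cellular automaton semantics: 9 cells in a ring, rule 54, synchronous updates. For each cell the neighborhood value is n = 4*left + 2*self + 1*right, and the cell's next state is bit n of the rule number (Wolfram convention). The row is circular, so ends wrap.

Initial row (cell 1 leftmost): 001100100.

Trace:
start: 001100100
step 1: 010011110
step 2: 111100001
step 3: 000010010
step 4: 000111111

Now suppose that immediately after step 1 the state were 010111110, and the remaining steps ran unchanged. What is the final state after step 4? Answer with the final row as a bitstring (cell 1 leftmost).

state after step 1 := 010111110
step 2: 111000001
step 3: 000100010
step 4: 001110111

001110111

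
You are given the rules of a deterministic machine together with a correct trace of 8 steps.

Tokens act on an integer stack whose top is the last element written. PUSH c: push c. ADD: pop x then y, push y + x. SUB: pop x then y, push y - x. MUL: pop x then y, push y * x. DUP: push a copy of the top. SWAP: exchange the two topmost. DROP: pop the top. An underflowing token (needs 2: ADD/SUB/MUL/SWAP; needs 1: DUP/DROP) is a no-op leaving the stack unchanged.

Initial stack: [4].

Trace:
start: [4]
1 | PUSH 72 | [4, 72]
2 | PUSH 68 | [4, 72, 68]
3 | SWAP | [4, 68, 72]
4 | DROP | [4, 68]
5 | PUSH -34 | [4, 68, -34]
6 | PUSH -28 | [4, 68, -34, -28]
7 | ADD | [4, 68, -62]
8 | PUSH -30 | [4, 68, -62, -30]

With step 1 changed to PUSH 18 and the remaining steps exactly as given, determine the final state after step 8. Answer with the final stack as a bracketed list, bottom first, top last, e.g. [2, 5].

[4, 68, -62, -30]

(re-executing from step 1 with the substitution; state before step 1: [4])
1 | PUSH 18 | [4, 18]
2 | PUSH 68 | [4, 18, 68]
3 | SWAP | [4, 68, 18]
4 | DROP | [4, 68]
5 | PUSH -34 | [4, 68, -34]
6 | PUSH -28 | [4, 68, -34, -28]
7 | ADD | [4, 68, -62]
8 | PUSH -30 | [4, 68, -62, -30]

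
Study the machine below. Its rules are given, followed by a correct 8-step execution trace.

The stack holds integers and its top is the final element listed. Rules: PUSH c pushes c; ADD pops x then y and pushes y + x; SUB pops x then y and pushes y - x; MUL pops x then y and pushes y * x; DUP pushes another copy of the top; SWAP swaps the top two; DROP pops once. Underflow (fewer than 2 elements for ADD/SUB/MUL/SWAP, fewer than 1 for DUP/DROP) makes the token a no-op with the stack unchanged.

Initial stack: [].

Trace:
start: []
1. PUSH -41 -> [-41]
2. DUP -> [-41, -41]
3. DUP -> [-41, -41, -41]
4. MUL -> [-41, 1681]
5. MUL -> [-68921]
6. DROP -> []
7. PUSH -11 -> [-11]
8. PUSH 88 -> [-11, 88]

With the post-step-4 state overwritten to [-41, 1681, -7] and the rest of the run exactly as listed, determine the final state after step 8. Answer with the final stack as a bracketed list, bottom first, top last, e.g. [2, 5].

state after step 4 := [-41, 1681, -7]
5. MUL -> [-41, -11767]
6. DROP -> [-41]
7. PUSH -11 -> [-41, -11]
8. PUSH 88 -> [-41, -11, 88]

[-41, -11, 88]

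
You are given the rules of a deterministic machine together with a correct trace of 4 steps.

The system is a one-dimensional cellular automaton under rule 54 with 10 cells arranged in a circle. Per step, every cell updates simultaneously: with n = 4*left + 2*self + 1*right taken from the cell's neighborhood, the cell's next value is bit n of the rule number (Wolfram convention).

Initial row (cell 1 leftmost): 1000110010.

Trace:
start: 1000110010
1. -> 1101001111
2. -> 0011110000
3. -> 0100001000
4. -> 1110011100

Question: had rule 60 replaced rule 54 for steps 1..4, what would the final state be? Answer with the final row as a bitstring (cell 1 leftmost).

1010010001

(re-executing steps 1..4 under rule 60; state before step 1: 1000110010)
1. -> 1100101011
2. -> 0010111110
3. -> 0011100001
4. -> 1010010001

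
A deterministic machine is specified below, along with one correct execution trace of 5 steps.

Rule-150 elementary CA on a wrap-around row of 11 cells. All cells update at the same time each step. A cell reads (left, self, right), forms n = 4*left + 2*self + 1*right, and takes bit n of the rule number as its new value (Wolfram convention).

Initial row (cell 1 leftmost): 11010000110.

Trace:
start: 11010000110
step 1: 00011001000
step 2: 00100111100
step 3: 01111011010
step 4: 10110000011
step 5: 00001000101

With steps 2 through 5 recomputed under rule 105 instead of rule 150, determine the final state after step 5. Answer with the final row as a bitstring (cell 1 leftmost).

00001000101

(re-executing steps 2..5 under rule 105; state before step 2: 00011001000)
step 2: 11011000011
step 3: 01111011010
step 4: 01001111100
step 5: 00001000101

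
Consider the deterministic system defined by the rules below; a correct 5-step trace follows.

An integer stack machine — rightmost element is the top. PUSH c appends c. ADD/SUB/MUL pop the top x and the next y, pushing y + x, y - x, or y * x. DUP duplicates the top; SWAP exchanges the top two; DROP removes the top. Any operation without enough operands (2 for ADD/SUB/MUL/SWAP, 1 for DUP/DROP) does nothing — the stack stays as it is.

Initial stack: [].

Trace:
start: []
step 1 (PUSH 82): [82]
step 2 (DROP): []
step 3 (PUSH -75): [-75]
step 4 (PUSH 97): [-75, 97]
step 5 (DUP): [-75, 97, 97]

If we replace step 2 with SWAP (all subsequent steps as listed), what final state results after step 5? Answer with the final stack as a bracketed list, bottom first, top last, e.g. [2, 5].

(re-executing from step 2 with the substitution; state before step 2: [82])
step 2 (SWAP): [82]
step 3 (PUSH -75): [82, -75]
step 4 (PUSH 97): [82, -75, 97]
step 5 (DUP): [82, -75, 97, 97]

[82, -75, 97, 97]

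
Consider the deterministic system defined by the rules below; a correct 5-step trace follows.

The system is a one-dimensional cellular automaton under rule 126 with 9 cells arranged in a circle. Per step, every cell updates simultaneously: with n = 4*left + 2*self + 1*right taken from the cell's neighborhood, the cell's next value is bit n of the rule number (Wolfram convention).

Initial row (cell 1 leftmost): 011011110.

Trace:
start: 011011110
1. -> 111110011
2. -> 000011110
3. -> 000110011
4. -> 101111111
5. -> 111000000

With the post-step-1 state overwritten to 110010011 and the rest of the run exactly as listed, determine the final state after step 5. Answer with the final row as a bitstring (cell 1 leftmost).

111101111

state after step 1 := 110010011
2. -> 011111110
3. -> 110000011
4. -> 011000110
5. -> 111101111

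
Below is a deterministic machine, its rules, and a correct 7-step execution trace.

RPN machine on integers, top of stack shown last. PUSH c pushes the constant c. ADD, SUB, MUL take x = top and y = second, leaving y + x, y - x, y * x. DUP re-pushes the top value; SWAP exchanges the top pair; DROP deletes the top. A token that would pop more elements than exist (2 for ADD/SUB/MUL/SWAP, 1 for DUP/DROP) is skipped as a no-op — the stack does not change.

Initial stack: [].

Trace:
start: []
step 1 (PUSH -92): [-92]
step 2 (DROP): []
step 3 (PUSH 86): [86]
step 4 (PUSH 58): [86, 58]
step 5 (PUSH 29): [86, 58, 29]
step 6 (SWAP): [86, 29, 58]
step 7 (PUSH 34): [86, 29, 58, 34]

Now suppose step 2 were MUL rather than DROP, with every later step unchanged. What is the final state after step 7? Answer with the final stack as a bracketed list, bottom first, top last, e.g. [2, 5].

[-92, 86, 29, 58, 34]

(re-executing from step 2 with the substitution; state before step 2: [-92])
step 2 (MUL): [-92]
step 3 (PUSH 86): [-92, 86]
step 4 (PUSH 58): [-92, 86, 58]
step 5 (PUSH 29): [-92, 86, 58, 29]
step 6 (SWAP): [-92, 86, 29, 58]
step 7 (PUSH 34): [-92, 86, 29, 58, 34]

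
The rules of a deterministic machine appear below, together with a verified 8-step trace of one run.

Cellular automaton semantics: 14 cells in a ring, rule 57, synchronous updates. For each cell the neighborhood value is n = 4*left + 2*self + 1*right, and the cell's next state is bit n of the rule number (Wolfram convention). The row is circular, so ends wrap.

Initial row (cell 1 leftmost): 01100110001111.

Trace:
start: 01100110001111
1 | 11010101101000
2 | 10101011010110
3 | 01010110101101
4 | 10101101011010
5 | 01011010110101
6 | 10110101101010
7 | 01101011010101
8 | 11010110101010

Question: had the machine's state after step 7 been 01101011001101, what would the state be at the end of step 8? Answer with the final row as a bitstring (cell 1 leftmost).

11010110101010

state after step 7 := 01101011001101
8 | 11010110101010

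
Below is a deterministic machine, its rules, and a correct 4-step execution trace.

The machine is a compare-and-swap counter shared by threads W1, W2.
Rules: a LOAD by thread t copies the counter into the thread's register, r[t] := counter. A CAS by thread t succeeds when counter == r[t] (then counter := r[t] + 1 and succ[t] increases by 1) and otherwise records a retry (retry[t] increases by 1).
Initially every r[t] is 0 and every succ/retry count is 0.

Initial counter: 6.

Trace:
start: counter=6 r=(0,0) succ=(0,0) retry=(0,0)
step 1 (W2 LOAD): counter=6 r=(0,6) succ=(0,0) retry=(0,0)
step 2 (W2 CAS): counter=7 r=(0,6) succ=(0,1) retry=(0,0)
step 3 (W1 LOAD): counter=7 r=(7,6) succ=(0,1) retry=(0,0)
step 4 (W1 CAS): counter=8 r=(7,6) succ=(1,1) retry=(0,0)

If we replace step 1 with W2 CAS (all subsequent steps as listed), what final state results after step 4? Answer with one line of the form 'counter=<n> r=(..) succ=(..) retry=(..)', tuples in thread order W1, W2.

(re-executing from step 1 with the substitution; state before step 1: counter=6 r=(0,0) succ=(0,0) retry=(0,0))
step 1 (W2 CAS): counter=6 r=(0,0) succ=(0,0) retry=(0,1)
step 2 (W2 CAS): counter=6 r=(0,0) succ=(0,0) retry=(0,2)
step 3 (W1 LOAD): counter=6 r=(6,0) succ=(0,0) retry=(0,2)
step 4 (W1 CAS): counter=7 r=(6,0) succ=(1,0) retry=(0,2)

counter=7 r=(6,0) succ=(1,0) retry=(0,2)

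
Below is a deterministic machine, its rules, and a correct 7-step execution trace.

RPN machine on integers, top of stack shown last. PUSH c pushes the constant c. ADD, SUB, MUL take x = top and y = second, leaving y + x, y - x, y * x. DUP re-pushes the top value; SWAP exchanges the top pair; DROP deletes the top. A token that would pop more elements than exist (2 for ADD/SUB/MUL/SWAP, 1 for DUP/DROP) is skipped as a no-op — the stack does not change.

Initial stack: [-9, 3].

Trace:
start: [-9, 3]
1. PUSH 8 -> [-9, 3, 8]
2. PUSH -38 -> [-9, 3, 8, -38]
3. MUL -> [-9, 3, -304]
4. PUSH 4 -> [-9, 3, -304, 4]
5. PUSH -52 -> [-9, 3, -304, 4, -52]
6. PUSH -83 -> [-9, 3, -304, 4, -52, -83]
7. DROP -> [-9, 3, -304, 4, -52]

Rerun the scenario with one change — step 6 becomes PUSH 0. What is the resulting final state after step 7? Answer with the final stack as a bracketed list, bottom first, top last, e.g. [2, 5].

(re-executing from step 6 with the substitution; state before step 6: [-9, 3, -304, 4, -52])
6. PUSH 0 -> [-9, 3, -304, 4, -52, 0]
7. DROP -> [-9, 3, -304, 4, -52]

[-9, 3, -304, 4, -52]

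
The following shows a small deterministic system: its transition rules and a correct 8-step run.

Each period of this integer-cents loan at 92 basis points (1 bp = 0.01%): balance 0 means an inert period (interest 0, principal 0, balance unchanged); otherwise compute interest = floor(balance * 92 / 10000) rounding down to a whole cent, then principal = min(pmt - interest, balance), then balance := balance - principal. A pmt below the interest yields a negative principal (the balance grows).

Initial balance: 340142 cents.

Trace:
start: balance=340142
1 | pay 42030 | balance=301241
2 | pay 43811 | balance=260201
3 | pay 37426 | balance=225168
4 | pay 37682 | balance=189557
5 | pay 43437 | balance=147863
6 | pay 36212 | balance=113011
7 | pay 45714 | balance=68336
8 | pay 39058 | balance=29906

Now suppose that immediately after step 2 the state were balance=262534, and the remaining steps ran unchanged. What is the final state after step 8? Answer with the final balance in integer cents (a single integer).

32372

state after step 2 := balance=262534
3 | pay 37426 | balance=227523
4 | pay 37682 | balance=191934
5 | pay 43437 | balance=150262
6 | pay 36212 | balance=115432
7 | pay 45714 | balance=70779
8 | pay 39058 | balance=32372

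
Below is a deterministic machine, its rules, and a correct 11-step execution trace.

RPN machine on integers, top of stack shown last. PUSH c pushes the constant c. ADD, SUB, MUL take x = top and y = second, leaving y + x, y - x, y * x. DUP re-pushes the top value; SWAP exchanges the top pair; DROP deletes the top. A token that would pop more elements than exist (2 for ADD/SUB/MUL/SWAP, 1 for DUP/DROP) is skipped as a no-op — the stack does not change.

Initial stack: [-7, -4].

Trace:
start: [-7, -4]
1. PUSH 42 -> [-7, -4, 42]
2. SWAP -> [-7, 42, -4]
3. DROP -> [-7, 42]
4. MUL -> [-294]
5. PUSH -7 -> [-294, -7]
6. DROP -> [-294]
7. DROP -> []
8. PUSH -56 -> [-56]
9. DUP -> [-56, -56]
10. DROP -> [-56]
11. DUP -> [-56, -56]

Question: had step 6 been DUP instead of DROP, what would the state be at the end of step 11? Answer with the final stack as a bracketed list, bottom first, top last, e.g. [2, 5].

[-294, -7, -56, -56]

(re-executing from step 6 with the substitution; state before step 6: [-294, -7])
6. DUP -> [-294, -7, -7]
7. DROP -> [-294, -7]
8. PUSH -56 -> [-294, -7, -56]
9. DUP -> [-294, -7, -56, -56]
10. DROP -> [-294, -7, -56]
11. DUP -> [-294, -7, -56, -56]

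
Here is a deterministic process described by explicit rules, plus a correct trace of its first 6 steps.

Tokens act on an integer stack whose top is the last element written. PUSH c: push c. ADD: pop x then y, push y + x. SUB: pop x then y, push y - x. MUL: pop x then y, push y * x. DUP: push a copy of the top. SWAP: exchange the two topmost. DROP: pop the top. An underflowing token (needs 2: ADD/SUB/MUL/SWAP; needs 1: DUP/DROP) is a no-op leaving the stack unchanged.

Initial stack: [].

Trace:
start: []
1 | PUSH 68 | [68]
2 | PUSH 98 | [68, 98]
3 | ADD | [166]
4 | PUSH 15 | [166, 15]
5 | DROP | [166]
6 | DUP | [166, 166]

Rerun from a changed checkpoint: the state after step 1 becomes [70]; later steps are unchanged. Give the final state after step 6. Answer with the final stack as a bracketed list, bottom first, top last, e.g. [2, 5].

state after step 1 := [70]
2 | PUSH 98 | [70, 98]
3 | ADD | [168]
4 | PUSH 15 | [168, 15]
5 | DROP | [168]
6 | DUP | [168, 168]

[168, 168]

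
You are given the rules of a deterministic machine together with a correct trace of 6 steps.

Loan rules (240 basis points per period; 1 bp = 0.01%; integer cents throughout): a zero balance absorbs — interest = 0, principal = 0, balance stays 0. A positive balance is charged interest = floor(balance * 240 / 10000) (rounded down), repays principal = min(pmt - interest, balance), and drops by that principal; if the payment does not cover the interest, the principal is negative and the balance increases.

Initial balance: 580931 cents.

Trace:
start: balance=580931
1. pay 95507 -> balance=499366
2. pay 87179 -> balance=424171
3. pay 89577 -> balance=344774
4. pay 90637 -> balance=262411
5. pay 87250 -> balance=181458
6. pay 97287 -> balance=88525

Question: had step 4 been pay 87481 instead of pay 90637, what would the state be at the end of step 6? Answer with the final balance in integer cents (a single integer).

(re-executing from step 4 with the substitution; state before step 4: balance=344774)
4. pay 87481 -> balance=265567
5. pay 87250 -> balance=184690
6. pay 97287 -> balance=91835

91835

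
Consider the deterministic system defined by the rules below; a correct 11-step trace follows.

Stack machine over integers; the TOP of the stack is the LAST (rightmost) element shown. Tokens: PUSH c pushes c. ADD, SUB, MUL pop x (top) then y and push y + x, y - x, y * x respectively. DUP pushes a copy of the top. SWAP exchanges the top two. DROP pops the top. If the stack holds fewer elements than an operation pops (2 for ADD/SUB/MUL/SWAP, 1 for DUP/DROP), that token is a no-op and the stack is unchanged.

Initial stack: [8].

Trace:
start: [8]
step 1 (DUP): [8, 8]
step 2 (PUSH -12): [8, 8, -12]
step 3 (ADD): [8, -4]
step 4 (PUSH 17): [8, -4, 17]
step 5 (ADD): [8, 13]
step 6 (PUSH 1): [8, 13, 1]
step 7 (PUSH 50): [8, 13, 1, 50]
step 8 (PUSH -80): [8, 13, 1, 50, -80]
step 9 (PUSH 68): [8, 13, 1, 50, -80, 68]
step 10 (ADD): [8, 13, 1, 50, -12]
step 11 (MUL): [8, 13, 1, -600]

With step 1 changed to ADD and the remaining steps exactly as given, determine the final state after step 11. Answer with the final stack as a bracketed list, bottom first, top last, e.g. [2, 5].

(re-executing from step 1 with the substitution; state before step 1: [8])
step 1 (ADD): [8]
step 2 (PUSH -12): [8, -12]
step 3 (ADD): [-4]
step 4 (PUSH 17): [-4, 17]
step 5 (ADD): [13]
step 6 (PUSH 1): [13, 1]
step 7 (PUSH 50): [13, 1, 50]
step 8 (PUSH -80): [13, 1, 50, -80]
step 9 (PUSH 68): [13, 1, 50, -80, 68]
step 10 (ADD): [13, 1, 50, -12]
step 11 (MUL): [13, 1, -600]

[13, 1, -600]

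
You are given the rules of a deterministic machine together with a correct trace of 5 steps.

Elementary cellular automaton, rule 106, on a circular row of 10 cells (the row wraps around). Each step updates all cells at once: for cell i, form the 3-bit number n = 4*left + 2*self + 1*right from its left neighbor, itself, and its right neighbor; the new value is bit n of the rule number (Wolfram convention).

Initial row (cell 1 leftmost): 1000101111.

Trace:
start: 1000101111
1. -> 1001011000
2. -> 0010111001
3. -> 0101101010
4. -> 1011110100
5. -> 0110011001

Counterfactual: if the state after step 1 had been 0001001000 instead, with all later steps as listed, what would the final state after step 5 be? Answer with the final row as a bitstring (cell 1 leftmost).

state after step 1 := 0001001000
2. -> 0010010000
3. -> 0100100000
4. -> 1001000000
5. -> 0010000001

0010000001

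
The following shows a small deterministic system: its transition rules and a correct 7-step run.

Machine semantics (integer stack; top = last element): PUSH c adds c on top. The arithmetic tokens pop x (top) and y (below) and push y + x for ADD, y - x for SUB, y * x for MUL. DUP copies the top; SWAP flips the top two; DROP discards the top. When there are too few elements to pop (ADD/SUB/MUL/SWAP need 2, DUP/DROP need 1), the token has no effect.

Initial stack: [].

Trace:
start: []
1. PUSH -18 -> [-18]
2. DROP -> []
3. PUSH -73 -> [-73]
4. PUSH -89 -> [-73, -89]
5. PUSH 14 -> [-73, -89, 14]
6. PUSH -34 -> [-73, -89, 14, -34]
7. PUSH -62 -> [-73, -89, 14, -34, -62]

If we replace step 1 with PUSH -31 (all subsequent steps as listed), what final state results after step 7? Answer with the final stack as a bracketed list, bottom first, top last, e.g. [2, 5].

[-73, -89, 14, -34, -62]

(re-executing from step 1 with the substitution; state before step 1: [])
1. PUSH -31 -> [-31]
2. DROP -> []
3. PUSH -73 -> [-73]
4. PUSH -89 -> [-73, -89]
5. PUSH 14 -> [-73, -89, 14]
6. PUSH -34 -> [-73, -89, 14, -34]
7. PUSH -62 -> [-73, -89, 14, -34, -62]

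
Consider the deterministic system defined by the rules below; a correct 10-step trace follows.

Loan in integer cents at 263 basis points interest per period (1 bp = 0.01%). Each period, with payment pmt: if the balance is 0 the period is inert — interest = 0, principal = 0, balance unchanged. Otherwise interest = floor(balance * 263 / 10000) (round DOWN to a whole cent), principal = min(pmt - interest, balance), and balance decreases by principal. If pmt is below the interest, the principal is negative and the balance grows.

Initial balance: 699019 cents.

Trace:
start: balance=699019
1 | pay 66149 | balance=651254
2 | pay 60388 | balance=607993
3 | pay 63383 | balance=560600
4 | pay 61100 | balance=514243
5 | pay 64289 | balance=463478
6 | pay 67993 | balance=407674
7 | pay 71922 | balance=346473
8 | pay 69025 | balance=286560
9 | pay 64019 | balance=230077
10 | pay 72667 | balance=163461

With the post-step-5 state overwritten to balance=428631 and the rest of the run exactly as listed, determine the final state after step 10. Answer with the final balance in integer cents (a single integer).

123783

state after step 5 := balance=428631
6 | pay 67993 | balance=371910
7 | pay 71922 | balance=309769
8 | pay 69025 | balance=248890
9 | pay 64019 | balance=191416
10 | pay 72667 | balance=123783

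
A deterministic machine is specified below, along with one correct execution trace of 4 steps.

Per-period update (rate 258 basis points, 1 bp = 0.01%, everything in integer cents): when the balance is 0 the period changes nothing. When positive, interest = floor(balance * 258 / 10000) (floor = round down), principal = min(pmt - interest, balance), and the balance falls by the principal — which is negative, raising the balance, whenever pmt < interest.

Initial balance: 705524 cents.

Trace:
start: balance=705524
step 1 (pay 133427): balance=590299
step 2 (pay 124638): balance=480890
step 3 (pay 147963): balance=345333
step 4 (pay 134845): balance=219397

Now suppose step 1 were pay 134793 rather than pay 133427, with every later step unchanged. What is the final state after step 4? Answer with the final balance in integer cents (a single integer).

217923

(re-executing from step 1 with the substitution; state before step 1: balance=705524)
step 1 (pay 134793): balance=588933
step 2 (pay 124638): balance=479489
step 3 (pay 147963): balance=343896
step 4 (pay 134845): balance=217923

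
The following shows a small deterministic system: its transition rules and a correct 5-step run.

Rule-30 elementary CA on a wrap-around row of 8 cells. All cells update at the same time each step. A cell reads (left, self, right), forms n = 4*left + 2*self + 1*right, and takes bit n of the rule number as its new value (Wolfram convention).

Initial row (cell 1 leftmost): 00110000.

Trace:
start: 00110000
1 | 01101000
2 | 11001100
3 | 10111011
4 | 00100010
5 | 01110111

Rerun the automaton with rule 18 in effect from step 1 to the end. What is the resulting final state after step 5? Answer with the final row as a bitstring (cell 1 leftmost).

01001011

(re-executing steps 1..5 under rule 18; state before step 1: 00110000)
1 | 01001000
2 | 10110100
3 | 00000011
4 | 10000100
5 | 01001011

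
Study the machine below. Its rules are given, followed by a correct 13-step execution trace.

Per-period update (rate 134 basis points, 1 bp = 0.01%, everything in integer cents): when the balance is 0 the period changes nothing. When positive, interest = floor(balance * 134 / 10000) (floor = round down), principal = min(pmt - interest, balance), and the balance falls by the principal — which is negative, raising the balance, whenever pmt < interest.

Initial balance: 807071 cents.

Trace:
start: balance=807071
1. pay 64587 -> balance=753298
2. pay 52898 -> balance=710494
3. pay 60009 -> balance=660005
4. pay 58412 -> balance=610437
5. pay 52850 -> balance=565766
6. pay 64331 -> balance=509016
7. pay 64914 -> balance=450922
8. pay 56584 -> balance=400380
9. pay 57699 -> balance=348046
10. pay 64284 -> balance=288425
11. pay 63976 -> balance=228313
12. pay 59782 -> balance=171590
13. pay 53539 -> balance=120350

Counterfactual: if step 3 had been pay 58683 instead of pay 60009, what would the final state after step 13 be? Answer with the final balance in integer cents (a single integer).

(re-executing from step 3 with the substitution; state before step 3: balance=710494)
3. pay 58683 -> balance=661331
4. pay 58412 -> balance=611780
5. pay 52850 -> balance=567127
6. pay 64331 -> balance=510395
7. pay 64914 -> balance=452320
8. pay 56584 -> balance=401797
9. pay 57699 -> balance=349482
10. pay 64284 -> balance=289881
11. pay 63976 -> balance=229789
12. pay 59782 -> balance=173086
13. pay 53539 -> balance=121866

121866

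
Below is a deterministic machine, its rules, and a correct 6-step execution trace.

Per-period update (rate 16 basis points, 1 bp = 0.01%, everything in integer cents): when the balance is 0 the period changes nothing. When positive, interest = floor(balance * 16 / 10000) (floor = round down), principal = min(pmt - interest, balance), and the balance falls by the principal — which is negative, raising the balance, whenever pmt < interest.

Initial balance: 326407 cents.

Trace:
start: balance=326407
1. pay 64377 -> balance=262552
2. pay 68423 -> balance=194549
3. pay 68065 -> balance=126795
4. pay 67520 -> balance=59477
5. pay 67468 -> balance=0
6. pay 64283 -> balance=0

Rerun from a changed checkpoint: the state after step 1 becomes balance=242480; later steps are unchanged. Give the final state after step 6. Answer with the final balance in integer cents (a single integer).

state after step 1 := balance=242480
2. pay 68423 -> balance=174444
3. pay 68065 -> balance=106658
4. pay 67520 -> balance=39308
5. pay 67468 -> balance=0
6. pay 64283 -> balance=0

0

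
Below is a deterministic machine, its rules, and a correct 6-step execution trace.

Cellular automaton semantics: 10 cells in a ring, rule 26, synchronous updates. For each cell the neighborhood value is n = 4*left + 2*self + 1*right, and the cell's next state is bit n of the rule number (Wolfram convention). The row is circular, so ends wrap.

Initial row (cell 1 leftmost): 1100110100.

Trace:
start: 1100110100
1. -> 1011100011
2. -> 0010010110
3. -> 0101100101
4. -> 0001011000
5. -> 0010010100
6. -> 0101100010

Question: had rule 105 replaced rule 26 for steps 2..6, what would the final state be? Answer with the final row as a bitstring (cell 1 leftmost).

(re-executing steps 2..6 under rule 105; state before step 2: 1011100011)
2. -> 1110101010
3. -> 1011010101
4. -> 1111101011
5. -> 0000110110
6. -> 1110111110

1110111110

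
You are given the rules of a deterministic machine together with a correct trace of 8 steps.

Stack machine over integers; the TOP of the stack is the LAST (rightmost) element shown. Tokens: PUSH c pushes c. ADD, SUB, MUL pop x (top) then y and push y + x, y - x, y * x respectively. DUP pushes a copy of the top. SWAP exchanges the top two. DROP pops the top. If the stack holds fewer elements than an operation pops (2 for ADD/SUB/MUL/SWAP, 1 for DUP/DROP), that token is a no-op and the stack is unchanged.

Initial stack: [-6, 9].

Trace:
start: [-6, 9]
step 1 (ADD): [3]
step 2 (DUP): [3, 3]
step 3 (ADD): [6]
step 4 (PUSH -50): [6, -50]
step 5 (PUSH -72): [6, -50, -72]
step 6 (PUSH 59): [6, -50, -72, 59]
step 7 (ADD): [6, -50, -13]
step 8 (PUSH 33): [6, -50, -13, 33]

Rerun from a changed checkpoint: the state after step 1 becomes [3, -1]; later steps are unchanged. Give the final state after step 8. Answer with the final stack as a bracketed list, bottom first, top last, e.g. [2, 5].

state after step 1 := [3, -1]
step 2 (DUP): [3, -1, -1]
step 3 (ADD): [3, -2]
step 4 (PUSH -50): [3, -2, -50]
step 5 (PUSH -72): [3, -2, -50, -72]
step 6 (PUSH 59): [3, -2, -50, -72, 59]
step 7 (ADD): [3, -2, -50, -13]
step 8 (PUSH 33): [3, -2, -50, -13, 33]

[3, -2, -50, -13, 33]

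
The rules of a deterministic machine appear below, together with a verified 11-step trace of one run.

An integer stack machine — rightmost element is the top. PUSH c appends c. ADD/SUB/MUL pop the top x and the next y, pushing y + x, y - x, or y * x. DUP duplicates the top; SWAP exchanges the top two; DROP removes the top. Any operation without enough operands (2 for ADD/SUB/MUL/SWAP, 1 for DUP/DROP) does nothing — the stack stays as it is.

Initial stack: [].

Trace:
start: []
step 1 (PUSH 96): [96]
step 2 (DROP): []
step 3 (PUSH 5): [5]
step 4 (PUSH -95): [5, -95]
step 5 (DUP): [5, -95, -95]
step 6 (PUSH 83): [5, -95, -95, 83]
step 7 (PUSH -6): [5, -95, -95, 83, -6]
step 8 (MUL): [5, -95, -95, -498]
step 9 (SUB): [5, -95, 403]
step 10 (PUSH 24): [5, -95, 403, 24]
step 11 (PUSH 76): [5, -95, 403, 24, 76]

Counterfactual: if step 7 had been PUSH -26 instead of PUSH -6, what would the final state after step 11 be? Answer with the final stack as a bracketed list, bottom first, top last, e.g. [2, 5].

(re-executing from step 7 with the substitution; state before step 7: [5, -95, -95, 83])
step 7 (PUSH -26): [5, -95, -95, 83, -26]
step 8 (MUL): [5, -95, -95, -2158]
step 9 (SUB): [5, -95, 2063]
step 10 (PUSH 24): [5, -95, 2063, 24]
step 11 (PUSH 76): [5, -95, 2063, 24, 76]

[5, -95, 2063, 24, 76]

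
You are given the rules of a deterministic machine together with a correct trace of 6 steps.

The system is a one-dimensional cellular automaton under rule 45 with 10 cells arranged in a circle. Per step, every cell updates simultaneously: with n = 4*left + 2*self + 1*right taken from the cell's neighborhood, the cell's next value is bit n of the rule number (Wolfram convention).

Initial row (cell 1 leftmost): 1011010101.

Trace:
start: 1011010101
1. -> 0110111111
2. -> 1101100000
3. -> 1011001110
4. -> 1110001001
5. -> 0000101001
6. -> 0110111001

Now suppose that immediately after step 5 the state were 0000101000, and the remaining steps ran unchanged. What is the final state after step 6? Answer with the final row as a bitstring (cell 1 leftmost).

state after step 5 := 0000101000
6. -> 1110111011

1110111011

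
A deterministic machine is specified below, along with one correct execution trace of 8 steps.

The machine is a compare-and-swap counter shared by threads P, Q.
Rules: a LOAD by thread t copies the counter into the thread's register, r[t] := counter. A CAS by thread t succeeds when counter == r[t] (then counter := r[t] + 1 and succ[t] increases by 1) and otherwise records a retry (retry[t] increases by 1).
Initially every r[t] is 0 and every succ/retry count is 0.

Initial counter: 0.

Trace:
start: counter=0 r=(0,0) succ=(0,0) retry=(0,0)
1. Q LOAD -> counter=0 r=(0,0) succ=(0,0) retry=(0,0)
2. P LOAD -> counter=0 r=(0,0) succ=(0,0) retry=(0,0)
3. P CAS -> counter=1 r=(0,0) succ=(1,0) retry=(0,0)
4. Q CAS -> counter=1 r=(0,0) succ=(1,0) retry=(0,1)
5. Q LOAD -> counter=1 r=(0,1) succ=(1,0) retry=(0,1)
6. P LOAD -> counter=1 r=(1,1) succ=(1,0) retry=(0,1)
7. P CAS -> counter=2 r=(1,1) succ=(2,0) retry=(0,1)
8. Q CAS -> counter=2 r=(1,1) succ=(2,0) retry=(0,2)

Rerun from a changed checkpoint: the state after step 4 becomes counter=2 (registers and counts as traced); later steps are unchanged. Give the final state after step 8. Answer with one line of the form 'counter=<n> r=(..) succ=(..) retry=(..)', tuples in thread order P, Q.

counter=3 r=(2,2) succ=(2,0) retry=(0,2)

state after step 4 := counter=2 r=(0,0) succ=(1,0) retry=(0,1)
5. Q LOAD -> counter=2 r=(0,2) succ=(1,0) retry=(0,1)
6. P LOAD -> counter=2 r=(2,2) succ=(1,0) retry=(0,1)
7. P CAS -> counter=3 r=(2,2) succ=(2,0) retry=(0,1)
8. Q CAS -> counter=3 r=(2,2) succ=(2,0) retry=(0,2)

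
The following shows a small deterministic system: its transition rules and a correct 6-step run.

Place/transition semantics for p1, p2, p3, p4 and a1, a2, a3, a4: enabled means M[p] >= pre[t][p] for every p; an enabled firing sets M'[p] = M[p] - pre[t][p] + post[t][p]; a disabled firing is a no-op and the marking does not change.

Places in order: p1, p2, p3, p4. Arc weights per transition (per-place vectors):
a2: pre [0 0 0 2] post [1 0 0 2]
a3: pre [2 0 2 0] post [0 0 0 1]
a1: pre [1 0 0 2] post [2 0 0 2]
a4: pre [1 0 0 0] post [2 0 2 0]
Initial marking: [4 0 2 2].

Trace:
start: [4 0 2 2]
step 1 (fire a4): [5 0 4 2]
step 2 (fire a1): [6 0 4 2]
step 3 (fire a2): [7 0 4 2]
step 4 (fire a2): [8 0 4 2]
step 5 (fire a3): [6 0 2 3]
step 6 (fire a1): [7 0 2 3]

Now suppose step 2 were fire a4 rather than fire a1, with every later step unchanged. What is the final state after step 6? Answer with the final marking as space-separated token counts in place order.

7 0 4 3

(re-executing from step 2 with the substitution; state before step 2: [5 0 4 2])
step 2 (fire a4): [6 0 6 2]
step 3 (fire a2): [7 0 6 2]
step 4 (fire a2): [8 0 6 2]
step 5 (fire a3): [6 0 4 3]
step 6 (fire a1): [7 0 4 3]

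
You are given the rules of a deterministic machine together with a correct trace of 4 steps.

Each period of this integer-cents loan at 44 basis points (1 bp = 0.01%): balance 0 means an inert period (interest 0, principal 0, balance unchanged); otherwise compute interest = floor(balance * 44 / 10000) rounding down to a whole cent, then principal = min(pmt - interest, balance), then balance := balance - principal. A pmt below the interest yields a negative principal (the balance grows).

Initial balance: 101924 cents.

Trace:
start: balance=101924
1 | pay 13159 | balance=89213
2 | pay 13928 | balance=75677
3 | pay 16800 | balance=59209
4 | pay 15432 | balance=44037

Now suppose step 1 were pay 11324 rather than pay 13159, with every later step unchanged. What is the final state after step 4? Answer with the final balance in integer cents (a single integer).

45897

(re-executing from step 1 with the substitution; state before step 1: balance=101924)
1 | pay 11324 | balance=91048
2 | pay 13928 | balance=77520
3 | pay 16800 | balance=61061
4 | pay 15432 | balance=45897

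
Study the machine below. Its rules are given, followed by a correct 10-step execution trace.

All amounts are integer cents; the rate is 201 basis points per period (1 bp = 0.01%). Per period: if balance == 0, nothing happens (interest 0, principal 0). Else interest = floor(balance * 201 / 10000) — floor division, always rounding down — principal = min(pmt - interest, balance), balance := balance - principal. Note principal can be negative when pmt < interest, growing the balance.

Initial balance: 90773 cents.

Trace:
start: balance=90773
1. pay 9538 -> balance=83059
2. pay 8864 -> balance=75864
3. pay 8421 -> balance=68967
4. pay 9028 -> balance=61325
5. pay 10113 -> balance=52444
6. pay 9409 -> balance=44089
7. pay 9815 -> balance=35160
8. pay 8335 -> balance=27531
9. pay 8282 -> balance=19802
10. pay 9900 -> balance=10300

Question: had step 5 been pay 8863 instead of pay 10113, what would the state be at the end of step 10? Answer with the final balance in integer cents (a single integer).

(re-executing from step 5 with the substitution; state before step 5: balance=61325)
5. pay 8863 -> balance=53694
6. pay 9409 -> balance=45364
7. pay 9815 -> balance=36460
8. pay 8335 -> balance=28857
9. pay 8282 -> balance=21155
10. pay 9900 -> balance=11680

11680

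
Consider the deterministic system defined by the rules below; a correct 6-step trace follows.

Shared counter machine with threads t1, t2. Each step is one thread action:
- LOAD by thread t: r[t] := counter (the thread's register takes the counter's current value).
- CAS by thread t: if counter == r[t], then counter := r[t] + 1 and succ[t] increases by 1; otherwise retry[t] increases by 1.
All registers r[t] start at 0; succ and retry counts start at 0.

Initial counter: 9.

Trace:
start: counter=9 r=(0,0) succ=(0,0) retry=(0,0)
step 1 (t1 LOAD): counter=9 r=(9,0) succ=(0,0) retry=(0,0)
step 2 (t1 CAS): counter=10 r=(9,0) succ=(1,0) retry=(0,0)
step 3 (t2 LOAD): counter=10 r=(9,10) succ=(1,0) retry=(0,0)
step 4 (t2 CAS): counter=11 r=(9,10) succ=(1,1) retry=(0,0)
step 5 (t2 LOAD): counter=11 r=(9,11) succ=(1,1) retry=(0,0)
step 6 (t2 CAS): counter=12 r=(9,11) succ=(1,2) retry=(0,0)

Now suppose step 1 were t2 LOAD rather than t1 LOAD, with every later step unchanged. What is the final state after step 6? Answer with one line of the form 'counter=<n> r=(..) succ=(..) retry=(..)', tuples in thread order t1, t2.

(re-executing from step 1 with the substitution; state before step 1: counter=9 r=(0,0) succ=(0,0) retry=(0,0))
step 1 (t2 LOAD): counter=9 r=(0,9) succ=(0,0) retry=(0,0)
step 2 (t1 CAS): counter=9 r=(0,9) succ=(0,0) retry=(1,0)
step 3 (t2 LOAD): counter=9 r=(0,9) succ=(0,0) retry=(1,0)
step 4 (t2 CAS): counter=10 r=(0,9) succ=(0,1) retry=(1,0)
step 5 (t2 LOAD): counter=10 r=(0,10) succ=(0,1) retry=(1,0)
step 6 (t2 CAS): counter=11 r=(0,10) succ=(0,2) retry=(1,0)

counter=11 r=(0,10) succ=(0,2) retry=(1,0)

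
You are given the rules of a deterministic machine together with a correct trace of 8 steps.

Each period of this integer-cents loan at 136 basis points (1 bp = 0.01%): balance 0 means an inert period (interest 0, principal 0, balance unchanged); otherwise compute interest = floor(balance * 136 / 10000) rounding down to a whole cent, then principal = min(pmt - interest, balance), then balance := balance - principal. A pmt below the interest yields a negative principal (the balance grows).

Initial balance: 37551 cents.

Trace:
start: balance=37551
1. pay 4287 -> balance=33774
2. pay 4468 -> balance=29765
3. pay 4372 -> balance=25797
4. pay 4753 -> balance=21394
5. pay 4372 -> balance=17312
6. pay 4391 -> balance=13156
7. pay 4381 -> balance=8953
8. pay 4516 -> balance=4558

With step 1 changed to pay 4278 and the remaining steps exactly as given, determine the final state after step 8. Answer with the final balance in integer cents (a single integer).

4569

(re-executing from step 1 with the substitution; state before step 1: balance=37551)
1. pay 4278 -> balance=33783
2. pay 4468 -> balance=29774
3. pay 4372 -> balance=25806
4. pay 4753 -> balance=21403
5. pay 4372 -> balance=17322
6. pay 4391 -> balance=13166
7. pay 4381 -> balance=8964
8. pay 4516 -> balance=4569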